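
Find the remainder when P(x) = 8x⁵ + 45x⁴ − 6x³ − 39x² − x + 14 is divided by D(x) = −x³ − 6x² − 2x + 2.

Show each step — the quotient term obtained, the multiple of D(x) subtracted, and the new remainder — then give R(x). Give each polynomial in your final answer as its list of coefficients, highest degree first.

R = [7, 1, 6]

Step 1: lead(8x⁵ + 45x⁴ − 6x³ − 39x² − x + 14) ÷ lead(D) = 8x⁵ ÷ −x³ = −8x². Subtract (−8x²)·D = 8x⁵ + 48x⁴ + 16x³ − 16x². Remainder: −3x⁴ − 22x³ − 23x² − x + 14.
Step 2: lead(−3x⁴ − 22x³ − 23x² − x + 14) ÷ lead(D) = −3x⁴ ÷ −x³ = 3x. Subtract (3x)·D = −3x⁴ − 18x³ − 6x² + 6x. Remainder: −4x³ − 17x² − 7x + 14.
Step 3: lead(−4x³ − 17x² − 7x + 14) ÷ lead(D) = −4x³ ÷ −x³ = 4. Subtract (4)·D = −4x³ − 24x² − 8x + 8. Remainder: 7x² + x + 6.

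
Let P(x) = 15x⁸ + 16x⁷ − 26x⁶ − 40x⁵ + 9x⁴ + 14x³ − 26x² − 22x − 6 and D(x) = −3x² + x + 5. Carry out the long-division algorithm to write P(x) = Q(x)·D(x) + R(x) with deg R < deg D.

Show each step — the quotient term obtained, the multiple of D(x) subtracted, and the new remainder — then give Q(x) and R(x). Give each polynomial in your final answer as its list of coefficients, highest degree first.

Q = [-5, -7, -2, 1, -6, -5, -3]; R = [6, 9]

Step 1: lead(15x⁸ + 16x⁷ − 26x⁶ − 40x⁵ + 9x⁴ + 14x³ − 26x² − 22x − 6) ÷ lead(D) = 15x⁸ ÷ −3x² = −5x⁶. Subtract (−5x⁶)·D = 15x⁸ − 5x⁷ − 25x⁶. Remainder: 21x⁷ − x⁶ − 40x⁵ + 9x⁴ + 14x³ − 26x² − 22x − 6.
Step 2: lead(21x⁷ − x⁶ − 40x⁵ + 9x⁴ + 14x³ − 26x² − 22x − 6) ÷ lead(D) = 21x⁷ ÷ −3x² = −7x⁵. Subtract (−7x⁵)·D = 21x⁷ − 7x⁶ − 35x⁵. Remainder: 6x⁶ − 5x⁵ + 9x⁴ + 14x³ − 26x² − 22x − 6.
Step 3: lead(6x⁶ − 5x⁵ + 9x⁴ + 14x³ − 26x² − 22x − 6) ÷ lead(D) = 6x⁶ ÷ −3x² = −2x⁴. Subtract (−2x⁴)·D = 6x⁶ − 2x⁵ − 10x⁴. Remainder: −3x⁵ + 19x⁴ + 14x³ − 26x² − 22x − 6.
Step 4: lead(−3x⁵ + 19x⁴ + 14x³ − 26x² − 22x − 6) ÷ lead(D) = −3x⁵ ÷ −3x² = x³. Subtract (x³)·D = −3x⁵ + x⁴ + 5x³. Remainder: 18x⁴ + 9x³ − 26x² − 22x − 6.
Step 5: lead(18x⁴ + 9x³ − 26x² − 22x − 6) ÷ lead(D) = 18x⁴ ÷ −3x² = −6x². Subtract (−6x²)·D = 18x⁴ − 6x³ − 30x². Remainder: 15x³ + 4x² − 22x − 6.
Step 6: lead(15x³ + 4x² − 22x − 6) ÷ lead(D) = 15x³ ÷ −3x² = −5x. Subtract (−5x)·D = 15x³ − 5x² − 25x. Remainder: 9x² + 3x − 6.
Step 7: lead(9x² + 3x − 6) ÷ lead(D) = 9x² ÷ −3x² = −3. Subtract (−3)·D = 9x² − 3x − 15. Remainder: 6x + 9.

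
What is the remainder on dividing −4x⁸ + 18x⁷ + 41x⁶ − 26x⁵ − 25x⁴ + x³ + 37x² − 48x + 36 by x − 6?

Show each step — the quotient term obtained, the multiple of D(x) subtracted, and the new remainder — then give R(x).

Step 1: lead(−4x⁸ + 18x⁷ + 41x⁶ − 26x⁵ − 25x⁴ + x³ + 37x² − 48x + 36) ÷ lead(D) = −4x⁸ ÷ x = −4x⁷. Subtract (−4x⁷)·D = −4x⁸ + 24x⁷. Remainder: −6x⁷ + 41x⁶ − 26x⁵ − 25x⁴ + x³ + 37x² − 48x + 36.
Step 2: lead(−6x⁷ + 41x⁶ − 26x⁵ − 25x⁴ + x³ + 37x² − 48x + 36) ÷ lead(D) = −6x⁷ ÷ x = −6x⁶. Subtract (−6x⁶)·D = −6x⁷ + 36x⁶. Remainder: 5x⁶ − 26x⁵ − 25x⁴ + x³ + 37x² − 48x + 36.
Step 3: lead(5x⁶ − 26x⁵ − 25x⁴ + x³ + 37x² − 48x + 36) ÷ lead(D) = 5x⁶ ÷ x = 5x⁵. Subtract (5x⁵)·D = 5x⁶ − 30x⁵. Remainder: 4x⁵ − 25x⁴ + x³ + 37x² − 48x + 36.
Step 4: lead(4x⁵ − 25x⁴ + x³ + 37x² − 48x + 36) ÷ lead(D) = 4x⁵ ÷ x = 4x⁴. Subtract (4x⁴)·D = 4x⁵ − 24x⁴. Remainder: −x⁴ + x³ + 37x² − 48x + 36.
Step 5: lead(−x⁴ + x³ + 37x² − 48x + 36) ÷ lead(D) = −x⁴ ÷ x = −x³. Subtract (−x³)·D = −x⁴ + 6x³. Remainder: −5x³ + 37x² − 48x + 36.
Step 6: lead(−5x³ + 37x² − 48x + 36) ÷ lead(D) = −5x³ ÷ x = −5x². Subtract (−5x²)·D = −5x³ + 30x². Remainder: 7x² − 48x + 36.
Step 7: lead(7x² − 48x + 36) ÷ lead(D) = 7x² ÷ x = 7x. Subtract (7x)·D = 7x² − 42x. Remainder: −6x + 36.
Step 8: lead(−6x + 36) ÷ lead(D) = −6x ÷ x = −6. Subtract (−6)·D = −6x + 36. Remainder: 0.

R(x) = 0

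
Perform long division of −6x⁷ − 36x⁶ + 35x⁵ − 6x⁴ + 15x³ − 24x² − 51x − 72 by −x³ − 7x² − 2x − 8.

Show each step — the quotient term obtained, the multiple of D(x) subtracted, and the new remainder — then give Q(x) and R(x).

Q(x) = 6x⁴ − 6x³ − 5x² + 5x + 8; R(x) = 2x² + 5x − 8

Step 1: lead(−6x⁷ − 36x⁶ + 35x⁵ − 6x⁴ + 15x³ − 24x² − 51x − 72) ÷ lead(D) = −6x⁷ ÷ −x³ = 6x⁴. Subtract (6x⁴)·D = −6x⁷ − 42x⁶ − 12x⁵ − 48x⁴. Remainder: 6x⁶ + 47x⁵ + 42x⁴ + 15x³ − 24x² − 51x − 72.
Step 2: lead(6x⁶ + 47x⁵ + 42x⁴ + 15x³ − 24x² − 51x − 72) ÷ lead(D) = 6x⁶ ÷ −x³ = −6x³. Subtract (−6x³)·D = 6x⁶ + 42x⁵ + 12x⁴ + 48x³. Remainder: 5x⁵ + 30x⁴ − 33x³ − 24x² − 51x − 72.
Step 3: lead(5x⁵ + 30x⁴ − 33x³ − 24x² − 51x − 72) ÷ lead(D) = 5x⁵ ÷ −x³ = −5x². Subtract (−5x²)·D = 5x⁵ + 35x⁴ + 10x³ + 40x². Remainder: −5x⁴ − 43x³ − 64x² − 51x − 72.
Step 4: lead(−5x⁴ − 43x³ − 64x² − 51x − 72) ÷ lead(D) = −5x⁴ ÷ −x³ = 5x. Subtract (5x)·D = −5x⁴ − 35x³ − 10x² − 40x. Remainder: −8x³ − 54x² − 11x − 72.
Step 5: lead(−8x³ − 54x² − 11x − 72) ÷ lead(D) = −8x³ ÷ −x³ = 8. Subtract (8)·D = −8x³ − 56x² − 16x − 64. Remainder: 2x² + 5x − 8.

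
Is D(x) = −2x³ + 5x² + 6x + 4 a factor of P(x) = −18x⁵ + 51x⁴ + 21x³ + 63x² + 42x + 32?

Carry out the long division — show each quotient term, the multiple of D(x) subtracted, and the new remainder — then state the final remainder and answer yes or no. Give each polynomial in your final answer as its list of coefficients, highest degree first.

R = [-4], so D(x) is not a factor of P(x). no

Step 1: lead(−18x⁵ + 51x⁴ + 21x³ + 63x² + 42x + 32) ÷ lead(D) = −18x⁵ ÷ −2x³ = 9x². Subtract (9x²)·D = −18x⁵ + 45x⁴ + 54x³ + 36x². Remainder: 6x⁴ − 33x³ + 27x² + 42x + 32.
Step 2: lead(6x⁴ − 33x³ + 27x² + 42x + 32) ÷ lead(D) = 6x⁴ ÷ −2x³ = −3x. Subtract (−3x)·D = 6x⁴ − 15x³ − 18x² − 12x. Remainder: −18x³ + 45x² + 54x + 32.
Step 3: lead(−18x³ + 45x² + 54x + 32) ÷ lead(D) = −18x³ ÷ −2x³ = 9. Subtract (9)·D = −18x³ + 45x² + 54x + 36. Remainder: −4.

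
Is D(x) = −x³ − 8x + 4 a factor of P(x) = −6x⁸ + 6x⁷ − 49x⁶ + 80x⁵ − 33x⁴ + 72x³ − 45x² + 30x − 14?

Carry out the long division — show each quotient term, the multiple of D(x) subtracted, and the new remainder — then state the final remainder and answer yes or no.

R(x) = −5x² − 6x + 2, so D(x) is not a factor of P(x). no

Step 1: lead(−6x⁸ + 6x⁷ − 49x⁶ + 80x⁵ − 33x⁴ + 72x³ − 45x² + 30x − 14) ÷ lead(D) = −6x⁸ ÷ −x³ = 6x⁵. Subtract (6x⁵)·D = −6x⁸ − 48x⁶ + 24x⁵. Remainder: 6x⁷ − x⁶ + 56x⁵ − 33x⁴ + 72x³ − 45x² + 30x − 14.
Step 2: lead(6x⁷ − x⁶ + 56x⁵ − 33x⁴ + 72x³ − 45x² + 30x − 14) ÷ lead(D) = 6x⁷ ÷ −x³ = −6x⁴. Subtract (−6x⁴)·D = 6x⁷ + 48x⁵ − 24x⁴. Remainder: −x⁶ + 8x⁵ − 9x⁴ + 72x³ − 45x² + 30x − 14.
Step 3: lead(−x⁶ + 8x⁵ − 9x⁴ + 72x³ − 45x² + 30x − 14) ÷ lead(D) = −x⁶ ÷ −x³ = x³. Subtract (x³)·D = −x⁶ − 8x⁴ + 4x³. Remainder: 8x⁵ − x⁴ + 68x³ − 45x² + 30x − 14.
Step 4: lead(8x⁵ − x⁴ + 68x³ − 45x² + 30x − 14) ÷ lead(D) = 8x⁵ ÷ −x³ = −8x². Subtract (−8x²)·D = 8x⁵ + 64x³ − 32x². Remainder: −x⁴ + 4x³ − 13x² + 30x − 14.
Step 5: lead(−x⁴ + 4x³ − 13x² + 30x − 14) ÷ lead(D) = −x⁴ ÷ −x³ = x. Subtract (x)·D = −x⁴ − 8x² + 4x. Remainder: 4x³ − 5x² + 26x − 14.
Step 6: lead(4x³ − 5x² + 26x − 14) ÷ lead(D) = 4x³ ÷ −x³ = −4. Subtract (−4)·D = 4x³ + 32x − 16. Remainder: −5x² − 6x + 2.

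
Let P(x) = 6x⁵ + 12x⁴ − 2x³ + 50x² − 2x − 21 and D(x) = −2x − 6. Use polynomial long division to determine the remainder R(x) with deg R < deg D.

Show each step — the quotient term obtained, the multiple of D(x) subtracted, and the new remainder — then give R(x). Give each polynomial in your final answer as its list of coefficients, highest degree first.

Step 1: lead(6x⁵ + 12x⁴ − 2x³ + 50x² − 2x − 21) ÷ lead(D) = 6x⁵ ÷ −2x = −3x⁴. Subtract (−3x⁴)·D = 6x⁵ + 18x⁴. Remainder: −6x⁴ − 2x³ + 50x² − 2x − 21.
Step 2: lead(−6x⁴ − 2x³ + 50x² − 2x − 21) ÷ lead(D) = −6x⁴ ÷ −2x = 3x³. Subtract (3x³)·D = −6x⁴ − 18x³. Remainder: 16x³ + 50x² − 2x − 21.
Step 3: lead(16x³ + 50x² − 2x − 21) ÷ lead(D) = 16x³ ÷ −2x = −8x². Subtract (−8x²)·D = 16x³ + 48x². Remainder: 2x² − 2x − 21.
Step 4: lead(2x² − 2x − 21) ÷ lead(D) = 2x² ÷ −2x = −x. Subtract (−x)·D = 2x² + 6x. Remainder: −8x − 21.
Step 5: lead(−8x − 21) ÷ lead(D) = −8x ÷ −2x = 4. Subtract (4)·D = −8x − 24. Remainder: 3.

R = [3]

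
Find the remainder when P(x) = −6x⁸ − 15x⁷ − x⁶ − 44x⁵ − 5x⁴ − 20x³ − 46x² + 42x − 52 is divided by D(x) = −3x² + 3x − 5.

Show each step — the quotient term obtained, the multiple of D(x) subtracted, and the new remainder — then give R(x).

Step 1: lead(−6x⁸ − 15x⁷ − x⁶ − 44x⁵ − 5x⁴ − 20x³ − 46x² + 42x − 52) ÷ lead(D) = −6x⁸ ÷ −3x² = 2x⁶. Subtract (2x⁶)·D = −6x⁸ + 6x⁷ − 10x⁶. Remainder: −21x⁷ + 9x⁶ − 44x⁵ − 5x⁴ − 20x³ − 46x² + 42x − 52.
Step 2: lead(−21x⁷ + 9x⁶ − 44x⁵ − 5x⁴ − 20x³ − 46x² + 42x − 52) ÷ lead(D) = −21x⁷ ÷ −3x² = 7x⁵. Subtract (7x⁵)·D = −21x⁷ + 21x⁶ − 35x⁵. Remainder: −12x⁶ − 9x⁵ − 5x⁴ − 20x³ − 46x² + 42x − 52.
Step 3: lead(−12x⁶ − 9x⁵ − 5x⁴ − 20x³ − 46x² + 42x − 52) ÷ lead(D) = −12x⁶ ÷ −3x² = 4x⁴. Subtract (4x⁴)·D = −12x⁶ + 12x⁵ − 20x⁴. Remainder: −21x⁵ + 15x⁴ − 20x³ − 46x² + 42x − 52.
Step 4: lead(−21x⁵ + 15x⁴ − 20x³ − 46x² + 42x − 52) ÷ lead(D) = −21x⁵ ÷ −3x² = 7x³. Subtract (7x³)·D = −21x⁵ + 21x⁴ − 35x³. Remainder: −6x⁴ + 15x³ − 46x² + 42x − 52.
Step 5: lead(−6x⁴ + 15x³ − 46x² + 42x − 52) ÷ lead(D) = −6x⁴ ÷ −3x² = 2x². Subtract (2x²)·D = −6x⁴ + 6x³ − 10x². Remainder: 9x³ − 36x² + 42x − 52.
Step 6: lead(9x³ − 36x² + 42x − 52) ÷ lead(D) = 9x³ ÷ −3x² = −3x. Subtract (−3x)·D = 9x³ − 9x² + 15x. Remainder: −27x² + 27x − 52.
Step 7: lead(−27x² + 27x − 52) ÷ lead(D) = −27x² ÷ −3x² = 9. Subtract (9)·D = −27x² + 27x − 45. Remainder: −7.

R(x) = −7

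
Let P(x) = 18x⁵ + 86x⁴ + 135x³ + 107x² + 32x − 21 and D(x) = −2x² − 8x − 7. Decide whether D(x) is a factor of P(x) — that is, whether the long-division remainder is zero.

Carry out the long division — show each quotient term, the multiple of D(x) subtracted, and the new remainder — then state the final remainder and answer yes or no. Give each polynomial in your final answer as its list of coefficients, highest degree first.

R = [0], so D(x) is a factor of P(x). yes

Step 1: lead(18x⁵ + 86x⁴ + 135x³ + 107x² + 32x − 21) ÷ lead(D) = 18x⁵ ÷ −2x² = −9x³. Subtract (−9x³)·D = 18x⁵ + 72x⁴ + 63x³. Remainder: 14x⁴ + 72x³ + 107x² + 32x − 21.
Step 2: lead(14x⁴ + 72x³ + 107x² + 32x − 21) ÷ lead(D) = 14x⁴ ÷ −2x² = −7x². Subtract (−7x²)·D = 14x⁴ + 56x³ + 49x². Remainder: 16x³ + 58x² + 32x − 21.
Step 3: lead(16x³ + 58x² + 32x − 21) ÷ lead(D) = 16x³ ÷ −2x² = −8x. Subtract (−8x)·D = 16x³ + 64x² + 56x. Remainder: −6x² − 24x − 21.
Step 4: lead(−6x² − 24x − 21) ÷ lead(D) = −6x² ÷ −2x² = 3. Subtract (3)·D = −6x² − 24x − 21. Remainder: 0.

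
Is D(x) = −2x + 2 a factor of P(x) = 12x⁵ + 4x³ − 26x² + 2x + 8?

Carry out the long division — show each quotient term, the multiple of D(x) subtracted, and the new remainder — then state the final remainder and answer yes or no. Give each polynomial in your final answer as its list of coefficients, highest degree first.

Step 1: lead(12x⁵ + 4x³ − 26x² + 2x + 8) ÷ lead(D) = 12x⁵ ÷ −2x = −6x⁴. Subtract (−6x⁴)·D = 12x⁵ − 12x⁴. Remainder: 12x⁴ + 4x³ − 26x² + 2x + 8.
Step 2: lead(12x⁴ + 4x³ − 26x² + 2x + 8) ÷ lead(D) = 12x⁴ ÷ −2x = −6x³. Subtract (−6x³)·D = 12x⁴ − 12x³. Remainder: 16x³ − 26x² + 2x + 8.
Step 3: lead(16x³ − 26x² + 2x + 8) ÷ lead(D) = 16x³ ÷ −2x = −8x². Subtract (−8x²)·D = 16x³ − 16x². Remainder: −10x² + 2x + 8.
Step 4: lead(−10x² + 2x + 8) ÷ lead(D) = −10x² ÷ −2x = 5x. Subtract (5x)·D = −10x² + 10x. Remainder: −8x + 8.
Step 5: lead(−8x + 8) ÷ lead(D) = −8x ÷ −2x = 4. Subtract (4)·D = −8x + 8. Remainder: 0.

R = [0], so D(x) is a factor of P(x). yes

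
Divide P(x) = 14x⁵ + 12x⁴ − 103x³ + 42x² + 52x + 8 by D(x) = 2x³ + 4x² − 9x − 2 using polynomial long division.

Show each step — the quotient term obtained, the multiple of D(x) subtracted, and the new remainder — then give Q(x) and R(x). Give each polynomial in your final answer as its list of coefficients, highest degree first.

Q = [7, -8, -4]; R = [0]

Step 1: lead(14x⁵ + 12x⁴ − 103x³ + 42x² + 52x + 8) ÷ lead(D) = 14x⁵ ÷ 2x³ = 7x². Subtract (7x²)·D = 14x⁵ + 28x⁴ − 63x³ − 14x². Remainder: −16x⁴ − 40x³ + 56x² + 52x + 8.
Step 2: lead(−16x⁴ − 40x³ + 56x² + 52x + 8) ÷ lead(D) = −16x⁴ ÷ 2x³ = −8x. Subtract (−8x)·D = −16x⁴ − 32x³ + 72x² + 16x. Remainder: −8x³ − 16x² + 36x + 8.
Step 3: lead(−8x³ − 16x² + 36x + 8) ÷ lead(D) = −8x³ ÷ 2x³ = −4. Subtract (−4)·D = −8x³ − 16x² + 36x + 8. Remainder: 0.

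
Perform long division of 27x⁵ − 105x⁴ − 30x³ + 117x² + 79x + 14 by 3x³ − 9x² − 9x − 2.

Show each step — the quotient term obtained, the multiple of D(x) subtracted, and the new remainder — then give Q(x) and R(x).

Q(x) = 9x² − 8x − 7; R(x) = 0

Step 1: lead(27x⁵ − 105x⁴ − 30x³ + 117x² + 79x + 14) ÷ lead(D) = 27x⁵ ÷ 3x³ = 9x². Subtract (9x²)·D = 27x⁵ − 81x⁴ − 81x³ − 18x². Remainder: −24x⁴ + 51x³ + 135x² + 79x + 14.
Step 2: lead(−24x⁴ + 51x³ + 135x² + 79x + 14) ÷ lead(D) = −24x⁴ ÷ 3x³ = −8x. Subtract (−8x)·D = −24x⁴ + 72x³ + 72x² + 16x. Remainder: −21x³ + 63x² + 63x + 14.
Step 3: lead(−21x³ + 63x² + 63x + 14) ÷ lead(D) = −21x³ ÷ 3x³ = −7. Subtract (−7)·D = −21x³ + 63x² + 63x + 14. Remainder: 0.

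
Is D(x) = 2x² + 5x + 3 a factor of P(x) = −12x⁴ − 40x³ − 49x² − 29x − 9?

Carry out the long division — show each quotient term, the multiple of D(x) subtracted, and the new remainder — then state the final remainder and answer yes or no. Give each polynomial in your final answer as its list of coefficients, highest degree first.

R = [1, 0], so D(x) is not a factor of P(x). no

Step 1: lead(−12x⁴ − 40x³ − 49x² − 29x − 9) ÷ lead(D) = −12x⁴ ÷ 2x² = −6x². Subtract (−6x²)·D = −12x⁴ − 30x³ − 18x². Remainder: −10x³ − 31x² − 29x − 9.
Step 2: lead(−10x³ − 31x² − 29x − 9) ÷ lead(D) = −10x³ ÷ 2x² = −5x. Subtract (−5x)·D = −10x³ − 25x² − 15x. Remainder: −6x² − 14x − 9.
Step 3: lead(−6x² − 14x − 9) ÷ lead(D) = −6x² ÷ 2x² = −3. Subtract (−3)·D = −6x² − 15x − 9. Remainder: x.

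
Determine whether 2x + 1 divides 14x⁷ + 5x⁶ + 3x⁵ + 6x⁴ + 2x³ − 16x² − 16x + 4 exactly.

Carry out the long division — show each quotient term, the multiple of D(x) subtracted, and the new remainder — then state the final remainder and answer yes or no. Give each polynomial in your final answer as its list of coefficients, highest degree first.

R = [8], so D(x) is not a factor of P(x). no

Step 1: lead(14x⁷ + 5x⁶ + 3x⁵ + 6x⁴ + 2x³ − 16x² − 16x + 4) ÷ lead(D) = 14x⁷ ÷ 2x = 7x⁶. Subtract (7x⁶)·D = 14x⁷ + 7x⁶. Remainder: −2x⁶ + 3x⁵ + 6x⁴ + 2x³ − 16x² − 16x + 4.
Step 2: lead(−2x⁶ + 3x⁵ + 6x⁴ + 2x³ − 16x² − 16x + 4) ÷ lead(D) = −2x⁶ ÷ 2x = −x⁵. Subtract (−x⁵)·D = −2x⁶ − x⁵. Remainder: 4x⁵ + 6x⁴ + 2x³ − 16x² − 16x + 4.
Step 3: lead(4x⁵ + 6x⁴ + 2x³ − 16x² − 16x + 4) ÷ lead(D) = 4x⁵ ÷ 2x = 2x⁴. Subtract (2x⁴)·D = 4x⁵ + 2x⁴. Remainder: 4x⁴ + 2x³ − 16x² − 16x + 4.
Step 4: lead(4x⁴ + 2x³ − 16x² − 16x + 4) ÷ lead(D) = 4x⁴ ÷ 2x = 2x³. Subtract (2x³)·D = 4x⁴ + 2x³. Remainder: −16x² − 16x + 4.
Step 5: lead(−16x² − 16x + 4) ÷ lead(D) = −16x² ÷ 2x = −8x. Subtract (−8x)·D = −16x² − 8x. Remainder: −8x + 4.
Step 6: lead(−8x + 4) ÷ lead(D) = −8x ÷ 2x = −4. Subtract (−4)·D = −8x − 4. Remainder: 8.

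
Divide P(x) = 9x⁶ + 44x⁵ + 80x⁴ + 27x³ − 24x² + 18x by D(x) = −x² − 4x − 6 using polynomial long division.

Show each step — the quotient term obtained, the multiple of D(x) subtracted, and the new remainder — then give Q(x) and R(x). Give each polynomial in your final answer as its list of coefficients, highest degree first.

Step 1: lead(9x⁶ + 44x⁵ + 80x⁴ + 27x³ − 24x² + 18x) ÷ lead(D) = 9x⁶ ÷ −x² = −9x⁴. Subtract (−9x⁴)·D = 9x⁶ + 36x⁵ + 54x⁴. Remainder: 8x⁵ + 26x⁴ + 27x³ − 24x² + 18x.
Step 2: lead(8x⁵ + 26x⁴ + 27x³ − 24x² + 18x) ÷ lead(D) = 8x⁵ ÷ −x² = −8x³. Subtract (−8x³)·D = 8x⁵ + 32x⁴ + 48x³. Remainder: −6x⁴ − 21x³ − 24x² + 18x.
Step 3: lead(−6x⁴ − 21x³ − 24x² + 18x) ÷ lead(D) = −6x⁴ ÷ −x² = 6x². Subtract (6x²)·D = −6x⁴ − 24x³ − 36x². Remainder: 3x³ + 12x² + 18x.
Step 4: lead(3x³ + 12x² + 18x) ÷ lead(D) = 3x³ ÷ −x² = −3x. Subtract (−3x)·D = 3x³ + 12x² + 18x. Remainder: 0.

Q = [-9, -8, 6, -3, 0]; R = [0]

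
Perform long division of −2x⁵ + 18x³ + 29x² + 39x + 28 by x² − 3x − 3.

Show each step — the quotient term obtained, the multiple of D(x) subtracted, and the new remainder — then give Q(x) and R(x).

Q(x) = −2x³ − 6x² − 6x − 7; R(x) = 7

Step 1: lead(−2x⁵ + 18x³ + 29x² + 39x + 28) ÷ lead(D) = −2x⁵ ÷ x² = −2x³. Subtract (−2x³)·D = −2x⁵ + 6x⁴ + 6x³. Remainder: −6x⁴ + 12x³ + 29x² + 39x + 28.
Step 2: lead(−6x⁴ + 12x³ + 29x² + 39x + 28) ÷ lead(D) = −6x⁴ ÷ x² = −6x². Subtract (−6x²)·D = −6x⁴ + 18x³ + 18x². Remainder: −6x³ + 11x² + 39x + 28.
Step 3: lead(−6x³ + 11x² + 39x + 28) ÷ lead(D) = −6x³ ÷ x² = −6x. Subtract (−6x)·D = −6x³ + 18x² + 18x. Remainder: −7x² + 21x + 28.
Step 4: lead(−7x² + 21x + 28) ÷ lead(D) = −7x² ÷ x² = −7. Subtract (−7)·D = −7x² + 21x + 21. Remainder: 7.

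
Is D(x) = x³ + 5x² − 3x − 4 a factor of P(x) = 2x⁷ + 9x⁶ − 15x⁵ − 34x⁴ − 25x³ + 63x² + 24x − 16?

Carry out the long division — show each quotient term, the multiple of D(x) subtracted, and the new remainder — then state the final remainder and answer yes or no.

R(x) = 0, so D(x) is a factor of P(x). yes

Step 1: lead(2x⁷ + 9x⁶ − 15x⁵ − 34x⁴ − 25x³ + 63x² + 24x − 16) ÷ lead(D) = 2x⁷ ÷ x³ = 2x⁴. Subtract (2x⁴)·D = 2x⁷ + 10x⁶ − 6x⁵ − 8x⁴. Remainder: −x⁶ − 9x⁵ − 26x⁴ − 25x³ + 63x² + 24x − 16.
Step 2: lead(−x⁶ − 9x⁵ − 26x⁴ − 25x³ + 63x² + 24x − 16) ÷ lead(D) = −x⁶ ÷ x³ = −x³. Subtract (−x³)·D = −x⁶ − 5x⁵ + 3x⁴ + 4x³. Remainder: −4x⁵ − 29x⁴ − 29x³ + 63x² + 24x − 16.
Step 3: lead(−4x⁵ − 29x⁴ − 29x³ + 63x² + 24x − 16) ÷ lead(D) = −4x⁵ ÷ x³ = −4x². Subtract (−4x²)·D = −4x⁵ − 20x⁴ + 12x³ + 16x². Remainder: −9x⁴ − 41x³ + 47x² + 24x − 16.
Step 4: lead(−9x⁴ − 41x³ + 47x² + 24x − 16) ÷ lead(D) = −9x⁴ ÷ x³ = −9x. Subtract (−9x)·D = −9x⁴ − 45x³ + 27x² + 36x. Remainder: 4x³ + 20x² − 12x − 16.
Step 5: lead(4x³ + 20x² − 12x − 16) ÷ lead(D) = 4x³ ÷ x³ = 4. Subtract (4)·D = 4x³ + 20x² − 12x − 16. Remainder: 0.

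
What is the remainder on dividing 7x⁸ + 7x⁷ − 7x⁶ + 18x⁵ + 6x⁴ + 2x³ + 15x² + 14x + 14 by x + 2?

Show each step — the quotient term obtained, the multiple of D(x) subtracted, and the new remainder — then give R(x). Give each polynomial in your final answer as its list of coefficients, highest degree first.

Step 1: lead(7x⁸ + 7x⁷ − 7x⁶ + 18x⁵ + 6x⁴ + 2x³ + 15x² + 14x + 14) ÷ lead(D) = 7x⁸ ÷ x = 7x⁷. Subtract (7x⁷)·D = 7x⁸ + 14x⁷. Remainder: −7x⁷ − 7x⁶ + 18x⁵ + 6x⁴ + 2x³ + 15x² + 14x + 14.
Step 2: lead(−7x⁷ − 7x⁶ + 18x⁵ + 6x⁴ + 2x³ + 15x² + 14x + 14) ÷ lead(D) = −7x⁷ ÷ x = −7x⁶. Subtract (−7x⁶)·D = −7x⁷ − 14x⁶. Remainder: 7x⁶ + 18x⁵ + 6x⁴ + 2x³ + 15x² + 14x + 14.
Step 3: lead(7x⁶ + 18x⁵ + 6x⁴ + 2x³ + 15x² + 14x + 14) ÷ lead(D) = 7x⁶ ÷ x = 7x⁵. Subtract (7x⁵)·D = 7x⁶ + 14x⁵. Remainder: 4x⁵ + 6x⁴ + 2x³ + 15x² + 14x + 14.
Step 4: lead(4x⁵ + 6x⁴ + 2x³ + 15x² + 14x + 14) ÷ lead(D) = 4x⁵ ÷ x = 4x⁴. Subtract (4x⁴)·D = 4x⁵ + 8x⁴. Remainder: −2x⁴ + 2x³ + 15x² + 14x + 14.
Step 5: lead(−2x⁴ + 2x³ + 15x² + 14x + 14) ÷ lead(D) = −2x⁴ ÷ x = −2x³. Subtract (−2x³)·D = −2x⁴ − 4x³. Remainder: 6x³ + 15x² + 14x + 14.
Step 6: lead(6x³ + 15x² + 14x + 14) ÷ lead(D) = 6x³ ÷ x = 6x². Subtract (6x²)·D = 6x³ + 12x². Remainder: 3x² + 14x + 14.
Step 7: lead(3x² + 14x + 14) ÷ lead(D) = 3x² ÷ x = 3x. Subtract (3x)·D = 3x² + 6x. Remainder: 8x + 14.
Step 8: lead(8x + 14) ÷ lead(D) = 8x ÷ x = 8. Subtract (8)·D = 8x + 16. Remainder: −2.

R = [-2]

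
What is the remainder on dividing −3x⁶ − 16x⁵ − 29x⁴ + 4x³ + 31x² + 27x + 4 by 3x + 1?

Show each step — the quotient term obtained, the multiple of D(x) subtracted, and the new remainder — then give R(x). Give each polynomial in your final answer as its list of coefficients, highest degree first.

Step 1: lead(−3x⁶ − 16x⁵ − 29x⁴ + 4x³ + 31x² + 27x + 4) ÷ lead(D) = −3x⁶ ÷ 3x = −x⁵. Subtract (−x⁵)·D = −3x⁶ − x⁵. Remainder: −15x⁵ − 29x⁴ + 4x³ + 31x² + 27x + 4.
Step 2: lead(−15x⁵ − 29x⁴ + 4x³ + 31x² + 27x + 4) ÷ lead(D) = −15x⁵ ÷ 3x = −5x⁴. Subtract (−5x⁴)·D = −15x⁵ − 5x⁴. Remainder: −24x⁴ + 4x³ + 31x² + 27x + 4.
Step 3: lead(−24x⁴ + 4x³ + 31x² + 27x + 4) ÷ lead(D) = −24x⁴ ÷ 3x = −8x³. Subtract (−8x³)·D = −24x⁴ − 8x³. Remainder: 12x³ + 31x² + 27x + 4.
Step 4: lead(12x³ + 31x² + 27x + 4) ÷ lead(D) = 12x³ ÷ 3x = 4x². Subtract (4x²)·D = 12x³ + 4x². Remainder: 27x² + 27x + 4.
Step 5: lead(27x² + 27x + 4) ÷ lead(D) = 27x² ÷ 3x = 9x. Subtract (9x)·D = 27x² + 9x. Remainder: 18x + 4.
Step 6: lead(18x + 4) ÷ lead(D) = 18x ÷ 3x = 6. Subtract (6)·D = 18x + 6. Remainder: −2.

R = [-2]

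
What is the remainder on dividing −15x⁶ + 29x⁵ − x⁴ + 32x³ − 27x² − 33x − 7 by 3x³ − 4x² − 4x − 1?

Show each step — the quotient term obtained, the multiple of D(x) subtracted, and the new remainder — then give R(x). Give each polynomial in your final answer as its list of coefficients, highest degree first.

R = [2]

Step 1: lead(−15x⁶ + 29x⁵ − x⁴ + 32x³ − 27x² − 33x − 7) ÷ lead(D) = −15x⁶ ÷ 3x³ = −5x³. Subtract (−5x³)·D = −15x⁶ + 20x⁵ + 20x⁴ + 5x³. Remainder: 9x⁵ − 21x⁴ + 27x³ − 27x² − 33x − 7.
Step 2: lead(9x⁵ − 21x⁴ + 27x³ − 27x² − 33x − 7) ÷ lead(D) = 9x⁵ ÷ 3x³ = 3x². Subtract (3x²)·D = 9x⁵ − 12x⁴ − 12x³ − 3x². Remainder: −9x⁴ + 39x³ − 24x² − 33x − 7.
Step 3: lead(−9x⁴ + 39x³ − 24x² − 33x − 7) ÷ lead(D) = −9x⁴ ÷ 3x³ = −3x. Subtract (−3x)·D = −9x⁴ + 12x³ + 12x² + 3x. Remainder: 27x³ − 36x² − 36x − 7.
Step 4: lead(27x³ − 36x² − 36x − 7) ÷ lead(D) = 27x³ ÷ 3x³ = 9. Subtract (9)·D = 27x³ − 36x² − 36x − 9. Remainder: 2.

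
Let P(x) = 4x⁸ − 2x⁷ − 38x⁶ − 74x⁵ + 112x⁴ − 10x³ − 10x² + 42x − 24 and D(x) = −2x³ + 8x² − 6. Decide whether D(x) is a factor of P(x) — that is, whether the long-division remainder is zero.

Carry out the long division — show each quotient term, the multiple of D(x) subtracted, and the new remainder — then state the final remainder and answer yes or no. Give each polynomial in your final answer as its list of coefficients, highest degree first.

R = [0], so D(x) is a factor of P(x). yes

Step 1: lead(4x⁸ − 2x⁷ − 38x⁶ − 74x⁵ + 112x⁴ − 10x³ − 10x² + 42x − 24) ÷ lead(D) = 4x⁸ ÷ −2x³ = −2x⁵. Subtract (−2x⁵)·D = 4x⁸ − 16x⁷ + 12x⁵. Remainder: 14x⁷ − 38x⁶ − 86x⁵ + 112x⁴ − 10x³ − 10x² + 42x − 24.
Step 2: lead(14x⁷ − 38x⁶ − 86x⁵ + 112x⁴ − 10x³ − 10x² + 42x − 24) ÷ lead(D) = 14x⁷ ÷ −2x³ = −7x⁴. Subtract (−7x⁴)·D = 14x⁷ − 56x⁶ + 42x⁴. Remainder: 18x⁶ − 86x⁵ + 70x⁴ − 10x³ − 10x² + 42x − 24.
Step 3: lead(18x⁶ − 86x⁵ + 70x⁴ − 10x³ − 10x² + 42x − 24) ÷ lead(D) = 18x⁶ ÷ −2x³ = −9x³. Subtract (−9x³)·D = 18x⁶ − 72x⁵ + 54x³. Remainder: −14x⁵ + 70x⁴ − 64x³ − 10x² + 42x − 24.
Step 4: lead(−14x⁵ + 70x⁴ − 64x³ − 10x² + 42x − 24) ÷ lead(D) = −14x⁵ ÷ −2x³ = 7x². Subtract (7x²)·D = −14x⁵ + 56x⁴ − 42x². Remainder: 14x⁴ − 64x³ + 32x² + 42x − 24.
Step 5: lead(14x⁴ − 64x³ + 32x² + 42x − 24) ÷ lead(D) = 14x⁴ ÷ −2x³ = −7x. Subtract (−7x)·D = 14x⁴ − 56x³ + 42x. Remainder: −8x³ + 32x² − 24.
Step 6: lead(−8x³ + 32x² − 24) ÷ lead(D) = −8x³ ÷ −2x³ = 4. Subtract (4)·D = −8x³ + 32x² − 24. Remainder: 0.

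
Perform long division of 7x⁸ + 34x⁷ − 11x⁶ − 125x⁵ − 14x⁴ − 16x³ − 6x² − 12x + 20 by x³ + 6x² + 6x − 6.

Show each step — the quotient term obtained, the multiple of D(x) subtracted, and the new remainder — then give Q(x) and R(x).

Q(x) = 7x⁵ − 8x⁴ − 5x³ − 5x² − 2x − 4; R(x) = −4

Step 1: lead(7x⁸ + 34x⁷ − 11x⁶ − 125x⁵ − 14x⁴ − 16x³ − 6x² − 12x + 20) ÷ lead(D) = 7x⁸ ÷ x³ = 7x⁵. Subtract (7x⁵)·D = 7x⁸ + 42x⁷ + 42x⁶ − 42x⁵. Remainder: −8x⁷ − 53x⁶ − 83x⁵ − 14x⁴ − 16x³ − 6x² − 12x + 20.
Step 2: lead(−8x⁷ − 53x⁶ − 83x⁵ − 14x⁴ − 16x³ − 6x² − 12x + 20) ÷ lead(D) = −8x⁷ ÷ x³ = −8x⁴. Subtract (−8x⁴)·D = −8x⁷ − 48x⁶ − 48x⁵ + 48x⁴. Remainder: −5x⁶ − 35x⁵ − 62x⁴ − 16x³ − 6x² − 12x + 20.
Step 3: lead(−5x⁶ − 35x⁵ − 62x⁴ − 16x³ − 6x² − 12x + 20) ÷ lead(D) = −5x⁶ ÷ x³ = −5x³. Subtract (−5x³)·D = −5x⁶ − 30x⁵ − 30x⁴ + 30x³. Remainder: −5x⁵ − 32x⁴ − 46x³ − 6x² − 12x + 20.
Step 4: lead(−5x⁵ − 32x⁴ − 46x³ − 6x² − 12x + 20) ÷ lead(D) = −5x⁵ ÷ x³ = −5x². Subtract (−5x²)·D = −5x⁵ − 30x⁴ − 30x³ + 30x². Remainder: −2x⁴ − 16x³ − 36x² − 12x + 20.
Step 5: lead(−2x⁴ − 16x³ − 36x² − 12x + 20) ÷ lead(D) = −2x⁴ ÷ x³ = −2x. Subtract (−2x)·D = −2x⁴ − 12x³ − 12x² + 12x. Remainder: −4x³ − 24x² − 24x + 20.
Step 6: lead(−4x³ − 24x² − 24x + 20) ÷ lead(D) = −4x³ ÷ x³ = −4. Subtract (−4)·D = −4x³ − 24x² − 24x + 24. Remainder: −4.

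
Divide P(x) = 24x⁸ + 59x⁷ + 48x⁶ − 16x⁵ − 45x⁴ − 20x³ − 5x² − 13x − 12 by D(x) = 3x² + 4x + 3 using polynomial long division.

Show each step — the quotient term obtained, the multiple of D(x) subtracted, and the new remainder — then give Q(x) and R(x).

Step 1: lead(24x⁸ + 59x⁷ + 48x⁶ − 16x⁵ − 45x⁴ − 20x³ − 5x² − 13x − 12) ÷ lead(D) = 24x⁸ ÷ 3x² = 8x⁶. Subtract (8x⁶)·D = 24x⁸ + 32x⁷ + 24x⁶. Remainder: 27x⁷ + 24x⁶ − 16x⁵ − 45x⁴ − 20x³ − 5x² − 13x − 12.
Step 2: lead(27x⁷ + 24x⁶ − 16x⁵ − 45x⁴ − 20x³ − 5x² − 13x − 12) ÷ lead(D) = 27x⁷ ÷ 3x² = 9x⁵. Subtract (9x⁵)·D = 27x⁷ + 36x⁶ + 27x⁵. Remainder: −12x⁶ − 43x⁵ − 45x⁴ − 20x³ − 5x² − 13x − 12.
Step 3: lead(−12x⁶ − 43x⁵ − 45x⁴ − 20x³ − 5x² − 13x − 12) ÷ lead(D) = −12x⁶ ÷ 3x² = −4x⁴. Subtract (−4x⁴)·D = −12x⁶ − 16x⁵ − 12x⁴. Remainder: −27x⁵ − 33x⁴ − 20x³ − 5x² − 13x − 12.
Step 4: lead(−27x⁵ − 33x⁴ − 20x³ − 5x² − 13x − 12) ÷ lead(D) = −27x⁵ ÷ 3x² = −9x³. Subtract (−9x³)·D = −27x⁵ − 36x⁴ − 27x³. Remainder: 3x⁴ + 7x³ − 5x² − 13x − 12.
Step 5: lead(3x⁴ + 7x³ − 5x² − 13x − 12) ÷ lead(D) = 3x⁴ ÷ 3x² = x². Subtract (x²)·D = 3x⁴ + 4x³ + 3x². Remainder: 3x³ − 8x² − 13x − 12.
Step 6: lead(3x³ − 8x² − 13x − 12) ÷ lead(D) = 3x³ ÷ 3x² = x. Subtract (x)·D = 3x³ + 4x² + 3x. Remainder: −12x² − 16x − 12.
Step 7: lead(−12x² − 16x − 12) ÷ lead(D) = −12x² ÷ 3x² = −4. Subtract (−4)·D = −12x² − 16x − 12. Remainder: 0.

Q(x) = 8x⁶ + 9x⁵ − 4x⁴ − 9x³ + x² + x − 4; R(x) = 0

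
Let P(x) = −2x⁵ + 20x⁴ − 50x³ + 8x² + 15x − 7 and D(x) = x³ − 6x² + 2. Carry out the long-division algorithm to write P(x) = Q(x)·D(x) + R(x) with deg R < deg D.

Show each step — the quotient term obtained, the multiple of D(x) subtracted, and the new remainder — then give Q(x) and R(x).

Step 1: lead(−2x⁵ + 20x⁴ − 50x³ + 8x² + 15x − 7) ÷ lead(D) = −2x⁵ ÷ x³ = −2x². Subtract (−2x²)·D = −2x⁵ + 12x⁴ − 4x². Remainder: 8x⁴ − 50x³ + 12x² + 15x − 7.
Step 2: lead(8x⁴ − 50x³ + 12x² + 15x − 7) ÷ lead(D) = 8x⁴ ÷ x³ = 8x. Subtract (8x)·D = 8x⁴ − 48x³ + 16x. Remainder: −2x³ + 12x² − x − 7.
Step 3: lead(−2x³ + 12x² − x − 7) ÷ lead(D) = −2x³ ÷ x³ = −2. Subtract (−2)·D = −2x³ + 12x² − 4. Remainder: −x − 3.

Q(x) = −2x² + 8x − 2; R(x) = −x − 3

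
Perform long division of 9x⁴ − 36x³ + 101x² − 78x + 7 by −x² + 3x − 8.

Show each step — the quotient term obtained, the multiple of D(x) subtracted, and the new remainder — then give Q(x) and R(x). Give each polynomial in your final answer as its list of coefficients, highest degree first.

Step 1: lead(9x⁴ − 36x³ + 101x² − 78x + 7) ÷ lead(D) = 9x⁴ ÷ −x² = −9x². Subtract (−9x²)·D = 9x⁴ − 27x³ + 72x². Remainder: −9x³ + 29x² − 78x + 7.
Step 2: lead(−9x³ + 29x² − 78x + 7) ÷ lead(D) = −9x³ ÷ −x² = 9x. Subtract (9x)·D = −9x³ + 27x² − 72x. Remainder: 2x² − 6x + 7.
Step 3: lead(2x² − 6x + 7) ÷ lead(D) = 2x² ÷ −x² = −2. Subtract (−2)·D = 2x² − 6x + 16. Remainder: −9.

Q = [-9, 9, -2]; R = [-9]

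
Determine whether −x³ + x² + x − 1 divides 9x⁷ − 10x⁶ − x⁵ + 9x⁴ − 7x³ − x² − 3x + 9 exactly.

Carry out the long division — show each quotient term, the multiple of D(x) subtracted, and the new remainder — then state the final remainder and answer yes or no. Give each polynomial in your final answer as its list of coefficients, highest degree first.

Step 1: lead(9x⁷ − 10x⁶ − x⁵ + 9x⁴ − 7x³ − x² − 3x + 9) ÷ lead(D) = 9x⁷ ÷ −x³ = −9x⁴. Subtract (−9x⁴)·D = 9x⁷ − 9x⁶ − 9x⁵ + 9x⁴. Remainder: −x⁶ + 8x⁵ − 7x³ − x² − 3x + 9.
Step 2: lead(−x⁶ + 8x⁵ − 7x³ − x² − 3x + 9) ÷ lead(D) = −x⁶ ÷ −x³ = x³. Subtract (x³)·D = −x⁶ + x⁵ + x⁴ − x³. Remainder: 7x⁵ − x⁴ − 6x³ − x² − 3x + 9.
Step 3: lead(7x⁵ − x⁴ − 6x³ − x² − 3x + 9) ÷ lead(D) = 7x⁵ ÷ −x³ = −7x². Subtract (−7x²)·D = 7x⁵ − 7x⁴ − 7x³ + 7x². Remainder: 6x⁴ + x³ − 8x² − 3x + 9.
Step 4: lead(6x⁴ + x³ − 8x² − 3x + 9) ÷ lead(D) = 6x⁴ ÷ −x³ = −6x. Subtract (−6x)·D = 6x⁴ − 6x³ − 6x² + 6x. Remainder: 7x³ − 2x² − 9x + 9.
Step 5: lead(7x³ − 2x² − 9x + 9) ÷ lead(D) = 7x³ ÷ −x³ = −7. Subtract (−7)·D = 7x³ − 7x² − 7x + 7. Remainder: 5x² − 2x + 2.

R = [5, -2, 2], so D(x) is not a factor of P(x). no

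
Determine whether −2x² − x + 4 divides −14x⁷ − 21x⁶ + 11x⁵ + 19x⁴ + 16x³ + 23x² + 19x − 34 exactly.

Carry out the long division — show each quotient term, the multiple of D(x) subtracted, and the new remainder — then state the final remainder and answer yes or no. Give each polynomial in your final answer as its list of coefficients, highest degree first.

R = [7, -2], so D(x) is not a factor of P(x). no

Step 1: lead(−14x⁷ − 21x⁶ + 11x⁵ + 19x⁴ + 16x³ + 23x² + 19x − 34) ÷ lead(D) = −14x⁷ ÷ −2x² = 7x⁵. Subtract (7x⁵)·D = −14x⁷ − 7x⁶ + 28x⁵. Remainder: −14x⁶ − 17x⁵ + 19x⁴ + 16x³ + 23x² + 19x − 34.
Step 2: lead(−14x⁶ − 17x⁵ + 19x⁴ + 16x³ + 23x² + 19x − 34) ÷ lead(D) = −14x⁶ ÷ −2x² = 7x⁴. Subtract (7x⁴)·D = −14x⁶ − 7x⁵ + 28x⁴. Remainder: −10x⁵ − 9x⁴ + 16x³ + 23x² + 19x − 34.
Step 3: lead(−10x⁵ − 9x⁴ + 16x³ + 23x² + 19x − 34) ÷ lead(D) = −10x⁵ ÷ −2x² = 5x³. Subtract (5x³)·D = −10x⁵ − 5x⁴ + 20x³. Remainder: −4x⁴ − 4x³ + 23x² + 19x − 34.
Step 4: lead(−4x⁴ − 4x³ + 23x² + 19x − 34) ÷ lead(D) = −4x⁴ ÷ −2x² = 2x². Subtract (2x²)·D = −4x⁴ − 2x³ + 8x². Remainder: −2x³ + 15x² + 19x − 34.
Step 5: lead(−2x³ + 15x² + 19x − 34) ÷ lead(D) = −2x³ ÷ −2x² = x. Subtract (x)·D = −2x³ − x² + 4x. Remainder: 16x² + 15x − 34.
Step 6: lead(16x² + 15x − 34) ÷ lead(D) = 16x² ÷ −2x² = −8. Subtract (−8)·D = 16x² + 8x − 32. Remainder: 7x − 2.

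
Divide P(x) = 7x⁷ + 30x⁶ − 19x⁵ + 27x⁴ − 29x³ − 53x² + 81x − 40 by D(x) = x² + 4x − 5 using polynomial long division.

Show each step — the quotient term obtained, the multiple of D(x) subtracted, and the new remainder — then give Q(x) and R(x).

Step 1: lead(7x⁷ + 30x⁶ − 19x⁵ + 27x⁴ − 29x³ − 53x² + 81x − 40) ÷ lead(D) = 7x⁷ ÷ x² = 7x⁵. Subtract (7x⁵)·D = 7x⁷ + 28x⁶ − 35x⁵. Remainder: 2x⁶ + 16x⁵ + 27x⁴ − 29x³ − 53x² + 81x − 40.
Step 2: lead(2x⁶ + 16x⁵ + 27x⁴ − 29x³ − 53x² + 81x − 40) ÷ lead(D) = 2x⁶ ÷ x² = 2x⁴. Subtract (2x⁴)·D = 2x⁶ + 8x⁵ − 10x⁴. Remainder: 8x⁵ + 37x⁴ − 29x³ − 53x² + 81x − 40.
Step 3: lead(8x⁵ + 37x⁴ − 29x³ − 53x² + 81x − 40) ÷ lead(D) = 8x⁵ ÷ x² = 8x³. Subtract (8x³)·D = 8x⁵ + 32x⁴ − 40x³. Remainder: 5x⁴ + 11x³ − 53x² + 81x − 40.
Step 4: lead(5x⁴ + 11x³ − 53x² + 81x − 40) ÷ lead(D) = 5x⁴ ÷ x² = 5x². Subtract (5x²)·D = 5x⁴ + 20x³ − 25x². Remainder: −9x³ − 28x² + 81x − 40.
Step 5: lead(−9x³ − 28x² + 81x − 40) ÷ lead(D) = −9x³ ÷ x² = −9x. Subtract (−9x)·D = −9x³ − 36x² + 45x. Remainder: 8x² + 36x − 40.
Step 6: lead(8x² + 36x − 40) ÷ lead(D) = 8x² ÷ x² = 8. Subtract (8)·D = 8x² + 32x − 40. Remainder: 4x.

Q(x) = 7x⁵ + 2x⁴ + 8x³ + 5x² − 9x + 8; R(x) = 4x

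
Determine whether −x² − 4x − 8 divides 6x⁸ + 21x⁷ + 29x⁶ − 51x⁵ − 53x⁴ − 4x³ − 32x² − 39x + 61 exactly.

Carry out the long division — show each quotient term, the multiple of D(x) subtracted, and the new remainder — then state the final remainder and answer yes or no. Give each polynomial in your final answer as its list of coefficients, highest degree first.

Step 1: lead(6x⁸ + 21x⁷ + 29x⁶ − 51x⁵ − 53x⁴ − 4x³ − 32x² − 39x + 61) ÷ lead(D) = 6x⁸ ÷ −x² = −6x⁶. Subtract (−6x⁶)·D = 6x⁸ + 24x⁷ + 48x⁶. Remainder: −3x⁷ − 19x⁶ − 51x⁵ − 53x⁴ − 4x³ − 32x² − 39x + 61.
Step 2: lead(−3x⁷ − 19x⁶ − 51x⁵ − 53x⁴ − 4x³ − 32x² − 39x + 61) ÷ lead(D) = −3x⁷ ÷ −x² = 3x⁵. Subtract (3x⁵)·D = −3x⁷ − 12x⁶ − 24x⁵. Remainder: −7x⁶ − 27x⁵ − 53x⁴ − 4x³ − 32x² − 39x + 61.
Step 3: lead(−7x⁶ − 27x⁵ − 53x⁴ − 4x³ − 32x² − 39x + 61) ÷ lead(D) = −7x⁶ ÷ −x² = 7x⁴. Subtract (7x⁴)·D = −7x⁶ − 28x⁵ − 56x⁴. Remainder: x⁵ + 3x⁴ − 4x³ − 32x² − 39x + 61.
Step 4: lead(x⁵ + 3x⁴ − 4x³ − 32x² − 39x + 61) ÷ lead(D) = x⁵ ÷ −x² = −x³. Subtract (−x³)·D = x⁵ + 4x⁴ + 8x³. Remainder: −x⁴ − 12x³ − 32x² − 39x + 61.
Step 5: lead(−x⁴ − 12x³ − 32x² − 39x + 61) ÷ lead(D) = −x⁴ ÷ −x² = x². Subtract (x²)·D = −x⁴ − 4x³ − 8x². Remainder: −8x³ − 24x² − 39x + 61.
Step 6: lead(−8x³ − 24x² − 39x + 61) ÷ lead(D) = −8x³ ÷ −x² = 8x. Subtract (8x)·D = −8x³ − 32x² − 64x. Remainder: 8x² + 25x + 61.
Step 7: lead(8x² + 25x + 61) ÷ lead(D) = 8x² ÷ −x² = −8. Subtract (−8)·D = 8x² + 32x + 64. Remainder: −7x − 3.

R = [-7, -3], so D(x) is not a factor of P(x). no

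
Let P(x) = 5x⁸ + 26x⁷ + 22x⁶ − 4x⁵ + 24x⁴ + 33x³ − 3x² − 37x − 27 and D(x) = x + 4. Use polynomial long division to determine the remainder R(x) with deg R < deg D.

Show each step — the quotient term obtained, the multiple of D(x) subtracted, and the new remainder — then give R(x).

R(x) = 9

Step 1: lead(5x⁸ + 26x⁷ + 22x⁶ − 4x⁵ + 24x⁴ + 33x³ − 3x² − 37x − 27) ÷ lead(D) = 5x⁸ ÷ x = 5x⁷. Subtract (5x⁷)·D = 5x⁸ + 20x⁷. Remainder: 6x⁷ + 22x⁶ − 4x⁵ + 24x⁴ + 33x³ − 3x² − 37x − 27.
Step 2: lead(6x⁷ + 22x⁶ − 4x⁵ + 24x⁴ + 33x³ − 3x² − 37x − 27) ÷ lead(D) = 6x⁷ ÷ x = 6x⁶. Subtract (6x⁶)·D = 6x⁷ + 24x⁶. Remainder: −2x⁶ − 4x⁵ + 24x⁴ + 33x³ − 3x² − 37x − 27.
Step 3: lead(−2x⁶ − 4x⁵ + 24x⁴ + 33x³ − 3x² − 37x − 27) ÷ lead(D) = −2x⁶ ÷ x = −2x⁵. Subtract (−2x⁵)·D = −2x⁶ − 8x⁵. Remainder: 4x⁵ + 24x⁴ + 33x³ − 3x² − 37x − 27.
Step 4: lead(4x⁵ + 24x⁴ + 33x³ − 3x² − 37x − 27) ÷ lead(D) = 4x⁵ ÷ x = 4x⁴. Subtract (4x⁴)·D = 4x⁵ + 16x⁴. Remainder: 8x⁴ + 33x³ − 3x² − 37x − 27.
Step 5: lead(8x⁴ + 33x³ − 3x² − 37x − 27) ÷ lead(D) = 8x⁴ ÷ x = 8x³. Subtract (8x³)·D = 8x⁴ + 32x³. Remainder: x³ − 3x² − 37x − 27.
Step 6: lead(x³ − 3x² − 37x − 27) ÷ lead(D) = x³ ÷ x = x². Subtract (x²)·D = x³ + 4x². Remainder: −7x² − 37x − 27.
Step 7: lead(−7x² − 37x − 27) ÷ lead(D) = −7x² ÷ x = −7x. Subtract (−7x)·D = −7x² − 28x. Remainder: −9x − 27.
Step 8: lead(−9x − 27) ÷ lead(D) = −9x ÷ x = −9. Subtract (−9)·D = −9x − 36. Remainder: 9.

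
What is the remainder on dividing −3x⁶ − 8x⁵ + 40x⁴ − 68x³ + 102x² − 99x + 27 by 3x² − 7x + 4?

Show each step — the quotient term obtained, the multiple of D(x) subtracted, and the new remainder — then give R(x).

R(x) = −9

Step 1: lead(−3x⁶ − 8x⁵ + 40x⁴ − 68x³ + 102x² − 99x + 27) ÷ lead(D) = −3x⁶ ÷ 3x² = −x⁴. Subtract (−x⁴)·D = −3x⁶ + 7x⁵ − 4x⁴. Remainder: −15x⁵ + 44x⁴ − 68x³ + 102x² − 99x + 27.
Step 2: lead(−15x⁵ + 44x⁴ − 68x³ + 102x² − 99x + 27) ÷ lead(D) = −15x⁵ ÷ 3x² = −5x³. Subtract (−5x³)·D = −15x⁵ + 35x⁴ − 20x³. Remainder: 9x⁴ − 48x³ + 102x² − 99x + 27.
Step 3: lead(9x⁴ − 48x³ + 102x² − 99x + 27) ÷ lead(D) = 9x⁴ ÷ 3x² = 3x². Subtract (3x²)·D = 9x⁴ − 21x³ + 12x². Remainder: −27x³ + 90x² − 99x + 27.
Step 4: lead(−27x³ + 90x² − 99x + 27) ÷ lead(D) = −27x³ ÷ 3x² = −9x. Subtract (−9x)·D = −27x³ + 63x² − 36x. Remainder: 27x² − 63x + 27.
Step 5: lead(27x² − 63x + 27) ÷ lead(D) = 27x² ÷ 3x² = 9. Subtract (9)·D = 27x² − 63x + 36. Remainder: −9.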